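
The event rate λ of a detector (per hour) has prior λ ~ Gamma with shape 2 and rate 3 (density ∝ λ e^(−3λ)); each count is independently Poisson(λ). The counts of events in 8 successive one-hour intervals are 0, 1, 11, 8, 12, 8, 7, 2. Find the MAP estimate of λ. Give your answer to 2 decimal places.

Σxᵢ = 0+1+11+8+12+8+7+2 = 49, with n = 8.
Posterior ∝ λe^(−3λ) · λ^49e^(−8λ) = λ^50e^(−11λ), i.e. Gamma(shape=51, rate=11).
The mode of a Gamma(a, b) with a ≥ 1 (shape–rate) is (a−1)/b = 50/11 ≈ 4.55.

λ̂_MAP = 4.55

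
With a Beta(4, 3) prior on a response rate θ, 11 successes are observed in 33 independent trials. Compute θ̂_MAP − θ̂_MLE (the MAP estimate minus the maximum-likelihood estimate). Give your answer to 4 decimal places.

MAP − MLE = 0.0351

Posterior is Beta(15, 25); MAP = (15−1)/(40−2) = 14/38 ≈ 0.36842.
MLE ignores the prior: θ̂_MLE = k/n = 11/33 ≈ 0.33333.
Difference = 14/38 − 11/33 = 2/57 ≈ 0.0351.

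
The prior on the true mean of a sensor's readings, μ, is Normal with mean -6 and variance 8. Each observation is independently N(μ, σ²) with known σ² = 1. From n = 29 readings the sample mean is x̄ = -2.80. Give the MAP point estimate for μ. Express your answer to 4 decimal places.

n = 29, x̄ = -2.80.
For a Normal prior and Normal likelihood with known variance, the posterior is Normal; its mode equals its mean, the precision-weighted average.
Prior precision 1/σ₀² = 1/8 = 0.125; data precision n/σ² = 29/1 = 29.
μ̂ = (0.125·(-6) + 29·(-2.8)) / (0.125 + 29) = (-81.95)/29.125 = -3278/1165 ≈ -2.8137.

μ̂_MAP = -2.8137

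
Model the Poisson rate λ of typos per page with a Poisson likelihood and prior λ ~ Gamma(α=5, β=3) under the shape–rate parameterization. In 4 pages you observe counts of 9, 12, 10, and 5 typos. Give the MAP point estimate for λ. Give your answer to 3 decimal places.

Σxᵢ = 9+12+10+5 = 36, with n = 4.
Posterior ∝ λ^4e^(−3λ) · λ^36e^(−4λ) = λ^40e^(−7λ), i.e. Gamma(shape=41, rate=7).
The mode of a Gamma(a, b) with a ≥ 1 (shape–rate) is (a−1)/b = 40/7 ≈ 5.714.

λ̂_MAP = 5.714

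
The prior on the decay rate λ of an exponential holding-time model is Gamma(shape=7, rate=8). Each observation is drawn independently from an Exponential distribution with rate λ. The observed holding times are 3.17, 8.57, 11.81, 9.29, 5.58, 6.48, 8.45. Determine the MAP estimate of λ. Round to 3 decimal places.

The Exponential(rate=λ) likelihood is ∝ λ^n e^(−λΣtᵢ). Here n = 7 and Σtᵢ = 3.17 + 8.57 + 11.81 + 9.29 + 5.58 + 6.48 + 8.45 = 53.35.
Posterior ∝ λ^6e^(−8λ) · λ^7e^(−53.35λ) = λ^13e^(−61.35λ), i.e. Gamma(14, 61.35).
Mode = (a−1)/b = 13/61.35 ≈ 0.212.

λ̂_MAP = 0.212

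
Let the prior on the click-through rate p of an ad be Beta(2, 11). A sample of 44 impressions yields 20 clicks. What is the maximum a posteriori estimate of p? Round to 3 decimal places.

p̂_MAP = 0.382

Prior: Beta(2, 11).
Data: 20 successes in 44 trials. The binomial likelihood contributes p^20(1−p)^24, so the posterior is Beta(2+20, 11+24) = Beta(22, 35).
For Beta(a, b) with a, b > 1 the mode is (a−1)/(a+b−2) = 21/55 ≈ 0.382.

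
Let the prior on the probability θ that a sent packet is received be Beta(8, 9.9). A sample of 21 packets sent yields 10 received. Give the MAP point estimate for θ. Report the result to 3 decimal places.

Prior: Beta(8, 9.9).
Data: 10 successes in 21 trials. The binomial likelihood contributes θ^10(1−θ)^11, so the posterior is Beta(8+10, 9.9+11) = Beta(18, 20.9).
For Beta(a, b) with a, b > 1 the mode is (a−1)/(a+b−2) = 17/36.9 ≈ 0.461.

θ̂_MAP = 0.461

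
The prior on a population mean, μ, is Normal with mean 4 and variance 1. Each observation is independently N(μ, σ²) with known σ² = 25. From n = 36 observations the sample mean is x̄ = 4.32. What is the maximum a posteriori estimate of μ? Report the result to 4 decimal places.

n = 36, x̄ = 4.32.
For a Normal prior and Normal likelihood with known variance, the posterior is Normal; its mode equals its mean, the precision-weighted average.
Prior precision 1/σ₀² = 1/1 = 1; data precision n/σ² = 36/25 = 1.44.
μ̂ = (1·4 + 1.44·4.32) / (1 + 1.44) = 10.2208/2.44 = 6388/1525 ≈ 4.1889.

μ̂_MAP = 4.1889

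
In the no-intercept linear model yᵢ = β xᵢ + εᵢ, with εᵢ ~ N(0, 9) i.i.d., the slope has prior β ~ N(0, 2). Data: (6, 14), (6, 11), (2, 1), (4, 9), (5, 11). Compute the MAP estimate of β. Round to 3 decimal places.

log p(β | y) = −Σ(yᵢ − βxᵢ)²/(2·9) − β²/(2·2) + const.
Setting the derivative to zero: Σxᵢ(yᵢ − βxᵢ)/9 − β/2 = 0, so β = Σxᵢyᵢ / (Σxᵢ² + σ²/τ²).
Σxᵢyᵢ = 6·14 + 6·11 + 2·1 + 4·9 + 5·11 = 243; Σxᵢ² = 117; σ²/τ² = 4.5.
β̂_MAP = 243 / (117 + 4.5) = 243/121.5 ≈ 2.000.

β̂_MAP = 2.000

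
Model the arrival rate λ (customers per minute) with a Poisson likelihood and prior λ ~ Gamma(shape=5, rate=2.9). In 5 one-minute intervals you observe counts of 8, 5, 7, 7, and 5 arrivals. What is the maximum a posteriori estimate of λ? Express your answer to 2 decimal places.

λ̂_MAP = 4.56

Σxᵢ = 8+5+7+7+5 = 32, with n = 5.
Posterior ∝ λ^4e^(−2.9λ) · λ^32e^(−5λ) = λ^36e^(−7.9λ), i.e. Gamma(shape=37, rate=7.9).
The mode of a Gamma(a, b) with a ≥ 1 (shape–rate) is (a−1)/b = 36/7.9 ≈ 4.56.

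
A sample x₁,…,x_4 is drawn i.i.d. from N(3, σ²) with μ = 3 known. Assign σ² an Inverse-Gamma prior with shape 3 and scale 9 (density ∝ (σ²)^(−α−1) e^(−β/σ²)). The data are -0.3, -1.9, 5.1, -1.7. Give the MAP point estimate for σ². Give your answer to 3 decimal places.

σ̂²_MAP = 6.617

Sum of squared deviations about the known mean: SS = (-0.3−3)² + (-1.9−3)² + (5.1−3)² + (-1.7−3)² = 61.4.
The Normal likelihood contributes (σ²)^(−n/2) exp(−SS/(2σ²)), so the posterior is Inverse-Gamma(α + n/2, β + SS/2) = Inverse-Gamma(5, 39.7).
The mode of Inverse-Gamma(a, b) is b/(a+1) = 39.7/6 ≈ 6.617.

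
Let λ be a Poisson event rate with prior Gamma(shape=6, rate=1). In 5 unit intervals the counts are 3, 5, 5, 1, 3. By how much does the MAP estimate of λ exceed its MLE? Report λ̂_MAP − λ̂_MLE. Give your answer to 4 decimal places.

MAP − MLE = 0.2667

Σxᵢ = 17. Posterior is Gamma(23, 6); MAP = (23−1)/6 = 22/6 ≈ 3.66667.
MLE = x̄ = 17/5 ≈ 3.40000.
Difference = 22/6 − 17/5 = 4/15 ≈ 0.2667.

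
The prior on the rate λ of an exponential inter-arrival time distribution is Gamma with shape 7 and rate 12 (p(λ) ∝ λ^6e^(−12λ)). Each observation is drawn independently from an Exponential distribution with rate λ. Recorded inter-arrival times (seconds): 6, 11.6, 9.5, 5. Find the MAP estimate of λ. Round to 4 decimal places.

λ̂_MAP = 0.2268

The Exponential(rate=λ) likelihood is ∝ λ^n e^(−λΣtᵢ). Here n = 4 and Σtᵢ = 6 + 11.6 + 9.5 + 5 = 32.1.
Posterior ∝ λ^6e^(−12λ) · λ^4e^(−32.1λ) = λ^10e^(−44.1λ), i.e. Gamma(11, 44.1).
Mode = (a−1)/b = 10/44.1 ≈ 0.2268.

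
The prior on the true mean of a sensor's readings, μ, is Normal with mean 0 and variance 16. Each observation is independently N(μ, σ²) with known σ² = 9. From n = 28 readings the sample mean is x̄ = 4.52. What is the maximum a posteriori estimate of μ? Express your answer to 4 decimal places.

n = 28, x̄ = 4.52.
For a Normal prior and Normal likelihood with known variance, the posterior is Normal; its mode equals its mean, the precision-weighted average.
Prior precision 1/σ₀² = 1/16 = 0.0625; data precision n/σ² = 28/9.
μ̂ = (0.0625·0 + (28/9)·4.52) / (0.0625 + 28/9) = (3164/225)/(457/144) = 50624/11425 ≈ 4.4310.

μ̂_MAP = 4.4310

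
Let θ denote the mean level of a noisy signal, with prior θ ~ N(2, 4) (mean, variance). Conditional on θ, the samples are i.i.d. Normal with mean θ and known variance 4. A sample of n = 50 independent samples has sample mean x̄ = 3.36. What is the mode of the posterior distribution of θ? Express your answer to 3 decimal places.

θ̂_MAP = 3.333

n = 50, x̄ = 3.36.
For a Normal prior and Normal likelihood with known variance, the posterior is Normal; its mode equals its mean, the precision-weighted average.
Prior precision 1/σ₀² = 1/4 = 0.25; data precision n/σ² = 50/4 = 12.5.
θ̂ = (0.25·2 + 12.5·3.36) / (0.25 + 12.5) = 42.5/12.75 = 10/3 ≈ 3.333.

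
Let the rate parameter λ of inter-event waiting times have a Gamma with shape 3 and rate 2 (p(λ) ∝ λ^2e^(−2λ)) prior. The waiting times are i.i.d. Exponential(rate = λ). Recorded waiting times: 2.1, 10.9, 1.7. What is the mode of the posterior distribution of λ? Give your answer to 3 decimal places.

The Exponential(rate=λ) likelihood is ∝ λ^n e^(−λΣtᵢ). Here n = 3 and Σtᵢ = 2.1 + 10.9 + 1.7 = 14.7.
Posterior ∝ λ^2e^(−2λ) · λ^3e^(−14.7λ) = λ^5e^(−16.7λ), i.e. Gamma(6, 16.7).
Mode = (a−1)/b = 5/16.7 ≈ 0.299.

λ̂_MAP = 0.299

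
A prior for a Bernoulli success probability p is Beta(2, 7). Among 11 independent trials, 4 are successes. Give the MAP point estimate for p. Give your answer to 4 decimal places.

p̂_MAP = 0.2778

Prior: Beta(2, 7).
Data: 4 successes in 11 trials. The binomial likelihood contributes p^4(1−p)^7, so the posterior is Beta(2+4, 7+7) = Beta(6, 14).
For Beta(a, b) with a, b > 1 the mode is (a−1)/(a+b−2) = 5/18 ≈ 0.2778.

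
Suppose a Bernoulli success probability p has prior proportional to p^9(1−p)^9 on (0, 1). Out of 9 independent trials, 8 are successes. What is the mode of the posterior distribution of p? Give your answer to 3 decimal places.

The prior density ∝ p^9(1−p)^9 is the kernel of Beta(10, 10).
Data: 8 successes in 9 trials. The binomial likelihood contributes p^8(1−p)^1, so the posterior is Beta(10+8, 10+1) = Beta(18, 11).
For Beta(a, b) with a, b > 1 the mode is (a−1)/(a+b−2) = 17/27 ≈ 0.630.

p̂_MAP = 0.630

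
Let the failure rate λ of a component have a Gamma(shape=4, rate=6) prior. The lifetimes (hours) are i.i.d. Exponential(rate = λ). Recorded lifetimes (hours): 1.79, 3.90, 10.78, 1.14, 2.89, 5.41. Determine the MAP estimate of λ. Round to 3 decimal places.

λ̂_MAP = 0.282

The Exponential(rate=λ) likelihood is ∝ λ^n e^(−λΣtᵢ). Here n = 6 and Σtᵢ = 1.79 + 3.90 + 10.78 + 1.14 + 2.89 + 5.41 = 25.91.
Posterior ∝ λ^3e^(−6λ) · λ^6e^(−25.91λ) = λ^9e^(−31.91λ), i.e. Gamma(10, 31.91).
Mode = (a−1)/b = 9/31.91 ≈ 0.282.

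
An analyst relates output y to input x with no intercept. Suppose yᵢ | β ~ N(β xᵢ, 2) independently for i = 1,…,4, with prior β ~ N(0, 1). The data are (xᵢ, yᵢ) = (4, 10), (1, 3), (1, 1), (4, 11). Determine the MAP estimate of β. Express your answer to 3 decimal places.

β̂_MAP = 2.444

log p(β | y) = −Σ(yᵢ − βxᵢ)²/(2·2) − β²/(2·1) + const.
Setting the derivative to zero: Σxᵢ(yᵢ − βxᵢ)/2 − β/1 = 0, so β = Σxᵢyᵢ / (Σxᵢ² + σ²/τ²).
Σxᵢyᵢ = 4·10 + 1·3 + 1·1 + 4·11 = 88; Σxᵢ² = 34; σ²/τ² = 2.
β̂_MAP = 88 / (34 + 2) = 88/36 ≈ 2.444.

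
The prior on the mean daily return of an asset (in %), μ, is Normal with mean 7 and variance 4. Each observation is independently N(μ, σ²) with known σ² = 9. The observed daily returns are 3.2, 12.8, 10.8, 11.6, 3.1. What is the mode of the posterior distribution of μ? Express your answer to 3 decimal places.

μ̂_MAP = 7.897

n = 5; x̄ = (3.2 + 12.8 + 10.8 + 11.6 + 3.1)/5 = 41.5/5 = 8.3.
For a Normal prior and Normal likelihood with known variance, the posterior is Normal; its mode equals its mean, the precision-weighted average.
Prior precision 1/σ₀² = 1/4 = 0.25; data precision n/σ² = 5/9.
μ̂ = (0.25·7 + (5/9)·8.3) / (0.25 + 5/9) = (229/36)/(29/36) = 229/29 ≈ 7.897.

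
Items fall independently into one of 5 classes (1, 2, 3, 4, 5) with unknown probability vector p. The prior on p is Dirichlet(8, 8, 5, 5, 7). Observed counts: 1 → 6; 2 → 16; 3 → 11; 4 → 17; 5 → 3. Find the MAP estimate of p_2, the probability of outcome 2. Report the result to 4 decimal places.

The posterior is Dirichlet(αᵢ + nᵢ) = Dirichlet(14, 24, 16, 22, 10).
For a Dirichlet(a₁,…,a_K) with all aᵢ > 1, the mode has j-th component (aⱼ − 1)/(Σaᵢ − K).
Here Σaᵢ = 86 and K = 5, so p_2 = (24 − 1)/(86 − 5) = 23/81 ≈ 0.2840.

MAP estimate: 0.2840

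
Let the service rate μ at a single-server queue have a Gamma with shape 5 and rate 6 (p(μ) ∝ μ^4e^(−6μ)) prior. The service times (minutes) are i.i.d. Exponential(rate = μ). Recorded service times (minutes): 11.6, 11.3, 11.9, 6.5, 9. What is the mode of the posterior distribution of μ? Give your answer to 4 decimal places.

The Exponential(rate=μ) likelihood is ∝ μ^n e^(−μΣtᵢ). Here n = 5 and Σtᵢ = 11.6 + 11.3 + 11.9 + 6.5 + 9 = 50.3.
Posterior ∝ μ^4e^(−6μ) · μ^5e^(−50.3μ) = μ^9e^(−56.3μ), i.e. Gamma(10, 56.3).
Mode = (a−1)/b = 9/56.3 ≈ 0.1599.

μ̂_MAP = 0.1599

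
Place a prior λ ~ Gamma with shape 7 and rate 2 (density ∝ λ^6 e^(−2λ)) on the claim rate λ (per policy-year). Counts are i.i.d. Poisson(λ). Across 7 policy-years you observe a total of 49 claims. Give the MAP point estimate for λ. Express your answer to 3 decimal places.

Σxᵢ = 49, n = 7.
Posterior ∝ λ^6e^(−2λ) · λ^49e^(−7λ) = λ^55e^(−9λ), i.e. Gamma(shape=56, rate=9).
The mode of a Gamma(a, b) with a ≥ 1 (shape–rate) is (a−1)/b = 55/9 ≈ 6.111.

λ̂_MAP = 6.111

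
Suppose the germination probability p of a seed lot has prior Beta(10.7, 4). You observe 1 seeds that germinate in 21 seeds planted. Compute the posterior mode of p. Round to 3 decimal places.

p̂_MAP = 0.318

Prior: Beta(10.7, 4).
Data: 1 success in 21 trials. The binomial likelihood contributes p(1−p)^20, so the posterior is Beta(10.7+1, 4+20) = Beta(11.7, 24).
For Beta(a, b) with a, b > 1 the mode is (a−1)/(a+b−2) = 10.7/33.7 ≈ 0.318.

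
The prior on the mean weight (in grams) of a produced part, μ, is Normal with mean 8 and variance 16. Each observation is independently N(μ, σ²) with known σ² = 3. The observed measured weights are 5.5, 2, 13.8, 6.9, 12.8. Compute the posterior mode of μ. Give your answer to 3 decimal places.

μ̂_MAP = 8.193

n = 5; x̄ = (5.5 + 2 + 13.8 + 6.9 + 12.8)/5 = 41/5 = 8.2.
For a Normal prior and Normal likelihood with known variance, the posterior is Normal; its mode equals its mean, the precision-weighted average.
Prior precision 1/σ₀² = 1/16 = 0.0625; data precision n/σ² = 5/3.
μ̂ = (0.0625·8 + (5/3)·8.2) / (0.0625 + 5/3) = (85/6)/(83/48) = 680/83 ≈ 8.193.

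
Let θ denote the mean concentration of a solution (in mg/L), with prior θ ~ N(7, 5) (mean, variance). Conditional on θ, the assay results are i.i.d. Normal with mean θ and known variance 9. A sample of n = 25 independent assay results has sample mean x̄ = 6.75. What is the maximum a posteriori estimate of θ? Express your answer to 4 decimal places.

n = 25, x̄ = 6.75.
For a Normal prior and Normal likelihood with known variance, the posterior is Normal; its mode equals its mean, the precision-weighted average.
Prior precision 1/σ₀² = 1/5 = 0.2; data precision n/σ² = 25/9.
θ̂ = (0.2·7 + (25/9)·6.75) / (0.2 + 25/9) = 20.15/(134/45) = 3627/536 ≈ 6.7668.

θ̂_MAP = 6.7668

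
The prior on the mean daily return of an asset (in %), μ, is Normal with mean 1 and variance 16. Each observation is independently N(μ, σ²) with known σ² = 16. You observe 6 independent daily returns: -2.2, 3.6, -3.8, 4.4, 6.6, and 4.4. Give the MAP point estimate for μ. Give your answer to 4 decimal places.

n = 6; x̄ = ((-2.2) + 3.6 + (-3.8) + 4.4 + 6.6 + 4.4)/6 = 13/6 = 13/6 ≈ 2.1667.
For a Normal prior and Normal likelihood with known variance, the posterior is Normal; its mode equals its mean, the precision-weighted average.
Prior precision 1/σ₀² = 1/16 = 0.0625; data precision n/σ² = 6/16 = 0.375.
μ̂ = (0.0625·1 + 0.375·(13/6)) / (0.0625 + 0.375) = 0.875/0.4375 = 2.0000.

μ̂_MAP = 2.0000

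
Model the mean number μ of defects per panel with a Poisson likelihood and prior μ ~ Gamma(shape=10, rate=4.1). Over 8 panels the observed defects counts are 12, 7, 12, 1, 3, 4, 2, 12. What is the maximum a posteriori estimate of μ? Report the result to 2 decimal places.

Σxᵢ = 12+7+12+1+3+4+2+12 = 53, with n = 8.
Posterior ∝ μ^9e^(−4.1μ) · μ^53e^(−8μ) = μ^62e^(−12.1μ), i.e. Gamma(shape=63, rate=12.1).
The mode of a Gamma(a, b) with a ≥ 1 (shape–rate) is (a−1)/b = 62/12.1 ≈ 5.12.

μ̂_MAP = 5.12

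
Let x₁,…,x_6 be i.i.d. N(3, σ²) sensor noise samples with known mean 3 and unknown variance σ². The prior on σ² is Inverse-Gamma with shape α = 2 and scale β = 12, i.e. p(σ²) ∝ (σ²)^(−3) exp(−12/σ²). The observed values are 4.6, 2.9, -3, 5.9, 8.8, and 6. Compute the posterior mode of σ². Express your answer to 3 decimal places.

Sum of squared deviations about the known mean: SS = (4.6−3)² + (2.9−3)² + (-3−3)² + (5.9−3)² + (8.8−3)² + (6−3)² = 89.62.
The Normal likelihood contributes (σ²)^(−n/2) exp(−SS/(2σ²)), so the posterior is Inverse-Gamma(α + n/2, β + SS/2) = Inverse-Gamma(5, 56.81).
The mode of Inverse-Gamma(a, b) is b/(a+1) = 56.81/6 ≈ 9.468.

σ̂²_MAP = 9.468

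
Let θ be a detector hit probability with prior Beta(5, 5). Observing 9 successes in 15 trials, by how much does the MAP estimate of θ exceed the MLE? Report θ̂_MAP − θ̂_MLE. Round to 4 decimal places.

MAP − MLE = -0.0348

Posterior is Beta(14, 11); MAP = (14−1)/(25−2) = 13/23 ≈ 0.56522.
MLE ignores the prior: θ̂_MLE = k/n = 9/15 ≈ 0.60000.
Difference = 13/23 − 9/15 = -4/115 ≈ -0.0348.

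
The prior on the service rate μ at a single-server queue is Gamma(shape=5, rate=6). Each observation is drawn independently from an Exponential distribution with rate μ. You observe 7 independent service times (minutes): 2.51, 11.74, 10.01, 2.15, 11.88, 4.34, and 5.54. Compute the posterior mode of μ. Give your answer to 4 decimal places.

μ̂_MAP = 0.2031

The Exponential(rate=μ) likelihood is ∝ μ^n e^(−μΣtᵢ). Here n = 7 and Σtᵢ = 2.51 + 11.74 + 10.01 + 2.15 + 11.88 + 4.34 + 5.54 = 48.17.
Posterior ∝ μ^4e^(−6μ) · μ^7e^(−48.17μ) = μ^11e^(−54.17μ), i.e. Gamma(12, 54.17).
Mode = (a−1)/b = 11/54.17 ≈ 0.2031.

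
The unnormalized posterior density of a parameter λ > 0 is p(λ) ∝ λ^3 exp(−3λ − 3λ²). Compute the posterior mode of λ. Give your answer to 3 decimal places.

λ̂_MAP = 0.500

ℓ'(λ) = 3/λ − 3 − 6λ. Setting this to zero and multiplying by λ: 6λ² + 3λ − 3 = 0.
λ = (−3 + √(3² + 4·6·3)) / (2·6) = (−3 + √81) / 12 = (−3 + 9)/12 = 1/2.
ℓ''(λ) = −3/λ² − 6 < 0, confirming a maximum.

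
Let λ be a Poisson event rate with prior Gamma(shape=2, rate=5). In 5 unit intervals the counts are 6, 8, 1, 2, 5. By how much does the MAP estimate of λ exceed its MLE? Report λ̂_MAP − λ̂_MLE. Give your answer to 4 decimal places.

Σxᵢ = 22. Posterior is Gamma(24, 10); MAP = (24−1)/10 = 23/10 ≈ 2.30000.
MLE = x̄ = 22/5 ≈ 4.40000.
Difference = 23/10 − 22/5 = -21/10 ≈ -2.1000.

MAP − MLE = -2.1000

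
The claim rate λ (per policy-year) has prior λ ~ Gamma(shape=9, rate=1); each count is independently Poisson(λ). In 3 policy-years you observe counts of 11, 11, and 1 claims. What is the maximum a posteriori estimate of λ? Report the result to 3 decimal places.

Σxᵢ = 11+11+1 = 23, with n = 3.
Posterior ∝ λ^8e^(−1λ) · λ^23e^(−3λ) = λ^31e^(−4λ), i.e. Gamma(shape=32, rate=4).
The mode of a Gamma(a, b) with a ≥ 1 (shape–rate) is (a−1)/b = 31/4 ≈ 7.750.

λ̂_MAP = 7.750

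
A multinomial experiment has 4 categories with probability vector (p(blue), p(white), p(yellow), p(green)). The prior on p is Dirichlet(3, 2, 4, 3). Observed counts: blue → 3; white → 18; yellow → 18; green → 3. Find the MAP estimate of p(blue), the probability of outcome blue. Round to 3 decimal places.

MAP estimate of p(blue) = 0.100

The posterior is Dirichlet(αᵢ + nᵢ) = Dirichlet(6, 20, 22, 6).
For a Dirichlet(a₁,…,a_K) with all aᵢ > 1, the mode has j-th component (aⱼ − 1)/(Σaᵢ − K).
Here Σaᵢ = 54 and K = 4, so p(blue) = (6 − 1)/(54 − 4) = 5/50 ≈ 0.100.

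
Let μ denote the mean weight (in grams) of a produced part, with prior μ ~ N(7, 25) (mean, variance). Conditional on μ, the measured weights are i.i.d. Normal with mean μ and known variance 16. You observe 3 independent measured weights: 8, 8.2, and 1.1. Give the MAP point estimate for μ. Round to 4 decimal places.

μ̂_MAP = 5.9835

n = 3; x̄ = (8 + 8.2 + 1.1)/3 = 17.3/3 = 173/30 ≈ 5.7667.
For a Normal prior and Normal likelihood with known variance, the posterior is Normal; its mode equals its mean, the precision-weighted average.
Prior precision 1/σ₀² = 1/25 = 0.04; data precision n/σ² = 3/16 = 0.1875.
μ̂ = (0.04·7 + 0.1875·(173/30)) / (0.04 + 0.1875) = 1.36125/0.2275 = 1089/182 ≈ 5.9835.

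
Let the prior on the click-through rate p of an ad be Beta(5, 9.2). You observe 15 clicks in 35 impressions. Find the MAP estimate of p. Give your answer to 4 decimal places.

Prior: Beta(5, 9.2).
Data: 15 successes in 35 trials. The binomial likelihood contributes p^15(1−p)^20, so the posterior is Beta(5+15, 9.2+20) = Beta(20, 29.2).
For Beta(a, b) with a, b > 1 the mode is (a−1)/(a+b−2) = 19/47.2 ≈ 0.4025.

p̂_MAP = 0.4025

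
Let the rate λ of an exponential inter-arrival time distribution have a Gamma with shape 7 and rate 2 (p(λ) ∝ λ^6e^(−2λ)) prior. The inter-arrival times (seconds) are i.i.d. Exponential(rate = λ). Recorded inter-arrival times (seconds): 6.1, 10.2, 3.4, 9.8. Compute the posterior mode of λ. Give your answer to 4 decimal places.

The Exponential(rate=λ) likelihood is ∝ λ^n e^(−λΣtᵢ). Here n = 4 and Σtᵢ = 6.1 + 10.2 + 3.4 + 9.8 = 29.5.
Posterior ∝ λ^6e^(−2λ) · λ^4e^(−29.5λ) = λ^10e^(−31.5λ), i.e. Gamma(11, 31.5).
Mode = (a−1)/b = 10/31.5 ≈ 0.3175.

λ̂_MAP = 0.3175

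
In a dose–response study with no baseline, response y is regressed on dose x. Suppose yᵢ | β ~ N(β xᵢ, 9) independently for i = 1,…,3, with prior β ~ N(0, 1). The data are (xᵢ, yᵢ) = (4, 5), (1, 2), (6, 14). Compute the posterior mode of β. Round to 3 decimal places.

log p(β | y) = −Σ(yᵢ − βxᵢ)²/(2·9) − β²/(2·1) + const.
Setting the derivative to zero: Σxᵢ(yᵢ − βxᵢ)/9 − β/1 = 0, so β = Σxᵢyᵢ / (Σxᵢ² + σ²/τ²).
Σxᵢyᵢ = 4·5 + 1·2 + 6·14 = 106; Σxᵢ² = 53; σ²/τ² = 9.
β̂_MAP = 106 / (53 + 9) = 106/62 ≈ 1.710.

β̂_MAP = 1.710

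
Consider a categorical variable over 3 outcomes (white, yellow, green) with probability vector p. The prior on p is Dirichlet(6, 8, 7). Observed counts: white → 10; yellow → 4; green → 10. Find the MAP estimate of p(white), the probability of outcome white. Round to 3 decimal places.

The posterior is Dirichlet(αᵢ + nᵢ) = Dirichlet(16, 12, 17).
For a Dirichlet(a₁,…,a_K) with all aᵢ > 1, the mode has j-th component (aⱼ − 1)/(Σaᵢ − K).
Here Σaᵢ = 45 and K = 3, so p(white) = (16 − 1)/(45 − 3) = 15/42 ≈ 0.357.

MAP estimate of p(white) = 0.357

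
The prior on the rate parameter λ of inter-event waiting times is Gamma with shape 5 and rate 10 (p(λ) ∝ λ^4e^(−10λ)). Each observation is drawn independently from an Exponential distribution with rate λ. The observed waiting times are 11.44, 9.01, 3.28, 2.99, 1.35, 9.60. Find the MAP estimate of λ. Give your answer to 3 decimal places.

λ̂_MAP = 0.210

The Exponential(rate=λ) likelihood is ∝ λ^n e^(−λΣtᵢ). Here n = 6 and Σtᵢ = 11.44 + 9.01 + 3.28 + 2.99 + 1.35 + 9.60 = 37.67.
Posterior ∝ λ^4e^(−10λ) · λ^6e^(−37.67λ) = λ^10e^(−47.67λ), i.e. Gamma(11, 47.67).
Mode = (a−1)/b = 10/47.67 ≈ 0.210.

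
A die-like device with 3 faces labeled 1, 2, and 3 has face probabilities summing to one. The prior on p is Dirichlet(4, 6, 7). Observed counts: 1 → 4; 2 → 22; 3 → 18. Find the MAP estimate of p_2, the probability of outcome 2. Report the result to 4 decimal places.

The posterior is Dirichlet(αᵢ + nᵢ) = Dirichlet(8, 28, 25).
For a Dirichlet(a₁,…,a_K) with all aᵢ > 1, the mode has j-th component (aⱼ − 1)/(Σaᵢ − K).
Here Σaᵢ = 61 and K = 3, so p_2 = (28 − 1)/(61 − 3) = 27/58 ≈ 0.4655.

MAP estimate: 0.4655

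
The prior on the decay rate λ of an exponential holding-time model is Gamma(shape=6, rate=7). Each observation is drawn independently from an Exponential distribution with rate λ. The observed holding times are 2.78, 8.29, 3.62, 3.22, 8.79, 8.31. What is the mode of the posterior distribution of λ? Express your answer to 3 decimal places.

λ̂_MAP = 0.262

The Exponential(rate=λ) likelihood is ∝ λ^n e^(−λΣtᵢ). Here n = 6 and Σtᵢ = 2.78 + 8.29 + 3.62 + 3.22 + 8.79 + 8.31 = 35.01.
Posterior ∝ λ^5e^(−7λ) · λ^6e^(−35.01λ) = λ^11e^(−42.01λ), i.e. Gamma(12, 42.01).
Mode = (a−1)/b = 11/42.01 ≈ 0.262.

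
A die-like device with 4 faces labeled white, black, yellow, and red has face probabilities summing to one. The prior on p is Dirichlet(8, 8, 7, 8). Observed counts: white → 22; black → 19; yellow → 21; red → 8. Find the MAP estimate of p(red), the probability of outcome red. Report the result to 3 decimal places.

The posterior is Dirichlet(αᵢ + nᵢ) = Dirichlet(30, 27, 28, 16).
For a Dirichlet(a₁,…,a_K) with all aᵢ > 1, the mode has j-th component (aⱼ − 1)/(Σaᵢ − K).
Here Σaᵢ = 101 and K = 4, so p(red) = (16 − 1)/(101 − 4) = 15/97 ≈ 0.155.

MAP estimate of p(red) = 0.155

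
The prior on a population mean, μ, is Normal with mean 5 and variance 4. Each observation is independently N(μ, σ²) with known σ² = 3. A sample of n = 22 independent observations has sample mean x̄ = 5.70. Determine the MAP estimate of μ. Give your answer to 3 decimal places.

n = 22, x̄ = 5.70.
For a Normal prior and Normal likelihood with known variance, the posterior is Normal; its mode equals its mean, the precision-weighted average.
Prior precision 1/σ₀² = 1/4 = 0.25; data precision n/σ² = 22/3.
μ̂ = (0.25·5 + (22/3)·5.7) / (0.25 + 22/3) = 43.05/(91/12) = 369/65 ≈ 5.677.

μ̂_MAP = 5.677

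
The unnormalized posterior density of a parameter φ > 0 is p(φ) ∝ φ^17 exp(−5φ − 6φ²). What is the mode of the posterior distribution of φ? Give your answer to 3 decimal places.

φ̂_MAP = 1.000

ℓ'(φ) = 17/φ − 5 − 12φ. Setting this to zero and multiplying by φ: 12φ² + 5φ − 17 = 0.
φ = (−5 + √(5² + 4·12·17)) / (2·12) = (−5 + √841) / 24 = (−5 + 29)/24 = 1.
ℓ''(φ) = −17/φ² − 12 < 0, confirming a maximum.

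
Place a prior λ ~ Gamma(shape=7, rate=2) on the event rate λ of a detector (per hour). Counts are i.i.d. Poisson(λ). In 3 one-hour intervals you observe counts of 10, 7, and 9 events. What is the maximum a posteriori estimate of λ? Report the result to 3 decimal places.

λ̂_MAP = 6.400

Σxᵢ = 10+7+9 = 26, with n = 3.
Posterior ∝ λ^6e^(−2λ) · λ^26e^(−3λ) = λ^32e^(−5λ), i.e. Gamma(shape=33, rate=5).
The mode of a Gamma(a, b) with a ≥ 1 (shape–rate) is (a−1)/b = 32/5 ≈ 6.400.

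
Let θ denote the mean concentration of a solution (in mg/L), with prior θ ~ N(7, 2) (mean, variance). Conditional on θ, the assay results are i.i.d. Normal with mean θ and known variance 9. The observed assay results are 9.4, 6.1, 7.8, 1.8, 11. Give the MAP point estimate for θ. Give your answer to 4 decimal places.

n = 5; x̄ = (9.4 + 6.1 + 7.8 + 1.8 + 11)/5 = 36.1/5 = 7.22.
For a Normal prior and Normal likelihood with known variance, the posterior is Normal; its mode equals its mean, the precision-weighted average.
Prior precision 1/σ₀² = 1/2 = 0.5; data precision n/σ² = 5/9.
θ̂ = (0.5·7 + (5/9)·7.22) / (0.5 + 5/9) = (338/45)/(19/18) = 676/95 ≈ 7.1158.

θ̂_MAP = 7.1158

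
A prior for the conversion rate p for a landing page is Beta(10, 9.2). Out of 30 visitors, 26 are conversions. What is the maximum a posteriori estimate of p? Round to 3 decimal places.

p̂_MAP = 0.742

Prior: Beta(10, 9.2).
Data: 26 successes in 30 trials. The binomial likelihood contributes p^26(1−p)^4, so the posterior is Beta(10+26, 9.2+4) = Beta(36, 13.2).
For Beta(a, b) with a, b > 1 the mode is (a−1)/(a+b−2) = 35/47.2 ≈ 0.742.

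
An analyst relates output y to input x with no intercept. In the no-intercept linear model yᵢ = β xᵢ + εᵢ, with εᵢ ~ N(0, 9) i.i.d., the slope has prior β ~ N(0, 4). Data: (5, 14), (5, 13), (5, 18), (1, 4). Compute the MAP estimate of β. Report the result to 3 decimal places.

β̂_MAP = 2.927

log p(β | y) = −Σ(yᵢ − βxᵢ)²/(2·9) − β²/(2·4) + const.
Setting the derivative to zero: Σxᵢ(yᵢ − βxᵢ)/9 − β/4 = 0, so β = Σxᵢyᵢ / (Σxᵢ² + σ²/τ²).
Σxᵢyᵢ = 5·14 + 5·13 + 5·18 + 1·4 = 229; Σxᵢ² = 76; σ²/τ² = 2.25.
β̂_MAP = 229 / (76 + 2.25) = 229/78.25 ≈ 2.927.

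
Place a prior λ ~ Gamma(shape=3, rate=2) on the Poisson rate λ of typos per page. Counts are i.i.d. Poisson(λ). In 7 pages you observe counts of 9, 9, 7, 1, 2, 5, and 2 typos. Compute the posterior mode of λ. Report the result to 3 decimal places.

Σxᵢ = 9+9+7+1+2+5+2 = 35, with n = 7.
Posterior ∝ λ^2e^(−2λ) · λ^35e^(−7λ) = λ^37e^(−9λ), i.e. Gamma(shape=38, rate=9).
The mode of a Gamma(a, b) with a ≥ 1 (shape–rate) is (a−1)/b = 37/9 ≈ 4.111.

λ̂_MAP = 4.111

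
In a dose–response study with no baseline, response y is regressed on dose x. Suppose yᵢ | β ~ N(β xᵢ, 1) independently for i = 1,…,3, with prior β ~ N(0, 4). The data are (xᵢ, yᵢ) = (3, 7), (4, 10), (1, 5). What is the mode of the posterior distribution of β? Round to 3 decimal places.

β̂_MAP = 2.514

log p(β | y) = −Σ(yᵢ − βxᵢ)²/(2·1) − β²/(2·4) + const.
Setting the derivative to zero: Σxᵢ(yᵢ − βxᵢ)/1 − β/4 = 0, so β = Σxᵢyᵢ / (Σxᵢ² + σ²/τ²).
Σxᵢyᵢ = 3·7 + 4·10 + 1·5 = 66; Σxᵢ² = 26; σ²/τ² = 0.25.
β̂_MAP = 66 / (26 + 0.25) = 66/26.25 ≈ 2.514.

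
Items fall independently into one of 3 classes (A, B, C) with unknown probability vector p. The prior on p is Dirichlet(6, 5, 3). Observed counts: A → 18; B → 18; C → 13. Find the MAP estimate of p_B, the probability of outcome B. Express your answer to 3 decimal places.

The posterior is Dirichlet(αᵢ + nᵢ) = Dirichlet(24, 23, 16).
For a Dirichlet(a₁,…,a_K) with all aᵢ > 1, the mode has j-th component (aⱼ − 1)/(Σaᵢ − K).
Here Σaᵢ = 63 and K = 3, so p_B = (23 − 1)/(63 − 3) = 22/60 ≈ 0.367.

MAP estimate of p_B = 0.367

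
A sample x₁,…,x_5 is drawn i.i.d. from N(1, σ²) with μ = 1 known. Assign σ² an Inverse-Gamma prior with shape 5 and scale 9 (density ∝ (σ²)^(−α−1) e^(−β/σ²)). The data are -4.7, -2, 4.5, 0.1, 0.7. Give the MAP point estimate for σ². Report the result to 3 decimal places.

σ̂²_MAP = 4.273

Sum of squared deviations about the known mean: SS = (-4.7−1)² + (-2−1)² + (4.5−1)² + (0.1−1)² + (0.7−1)² = 54.64.
The Normal likelihood contributes (σ²)^(−n/2) exp(−SS/(2σ²)), so the posterior is Inverse-Gamma(α + n/2, β + SS/2) = Inverse-Gamma(7.5, 36.32).
The mode of Inverse-Gamma(a, b) is b/(a+1) = 36.32/8.5 ≈ 4.273.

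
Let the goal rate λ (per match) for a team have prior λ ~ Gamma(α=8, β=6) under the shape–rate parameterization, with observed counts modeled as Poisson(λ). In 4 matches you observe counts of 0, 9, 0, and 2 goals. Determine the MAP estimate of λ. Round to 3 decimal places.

λ̂_MAP = 1.800

Σxᵢ = 0+9+0+2 = 11, with n = 4.
Posterior ∝ λ^7e^(−6λ) · λ^11e^(−4λ) = λ^18e^(−10λ), i.e. Gamma(shape=19, rate=10).
The mode of a Gamma(a, b) with a ≥ 1 (shape–rate) is (a−1)/b = 18/10 ≈ 1.800.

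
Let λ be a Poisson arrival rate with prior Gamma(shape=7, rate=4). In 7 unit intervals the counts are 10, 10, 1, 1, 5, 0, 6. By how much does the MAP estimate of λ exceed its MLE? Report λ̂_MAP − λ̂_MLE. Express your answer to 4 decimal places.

MAP − MLE = -1.1688

Σxᵢ = 33. Posterior is Gamma(40, 11); MAP = (40−1)/11 = 39/11 ≈ 3.54545.
MLE = x̄ = 33/7 ≈ 4.71429.
Difference = 39/11 − 33/7 = -90/77 ≈ -1.1688.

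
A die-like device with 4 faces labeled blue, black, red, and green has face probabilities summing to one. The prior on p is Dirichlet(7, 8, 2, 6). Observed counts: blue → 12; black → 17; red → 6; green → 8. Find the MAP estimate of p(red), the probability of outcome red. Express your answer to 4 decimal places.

MAP estimate of p(red) = 0.1129

The posterior is Dirichlet(αᵢ + nᵢ) = Dirichlet(19, 25, 8, 14).
For a Dirichlet(a₁,…,a_K) with all aᵢ > 1, the mode has j-th component (aⱼ − 1)/(Σaᵢ − K).
Here Σaᵢ = 66 and K = 4, so p(red) = (8 − 1)/(66 − 4) = 7/62 ≈ 0.1129.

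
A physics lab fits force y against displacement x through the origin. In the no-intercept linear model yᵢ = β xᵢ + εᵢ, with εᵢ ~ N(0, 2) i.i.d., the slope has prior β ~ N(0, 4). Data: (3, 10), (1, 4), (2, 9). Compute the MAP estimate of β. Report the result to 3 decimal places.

β̂_MAP = 3.586

log p(β | y) = −Σ(yᵢ − βxᵢ)²/(2·2) − β²/(2·4) + const.
Setting the derivative to zero: Σxᵢ(yᵢ − βxᵢ)/2 − β/4 = 0, so β = Σxᵢyᵢ / (Σxᵢ² + σ²/τ²).
Σxᵢyᵢ = 3·10 + 1·4 + 2·9 = 52; Σxᵢ² = 14; σ²/τ² = 0.5.
β̂_MAP = 52 / (14 + 0.5) = 52/14.5 ≈ 3.586.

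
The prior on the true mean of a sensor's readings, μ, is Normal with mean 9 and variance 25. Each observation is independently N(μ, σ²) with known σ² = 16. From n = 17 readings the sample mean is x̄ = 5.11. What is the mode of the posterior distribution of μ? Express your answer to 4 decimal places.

n = 17, x̄ = 5.11.
For a Normal prior and Normal likelihood with known variance, the posterior is Normal; its mode equals its mean, the precision-weighted average.
Prior precision 1/σ₀² = 1/25 = 0.04; data precision n/σ² = 17/16 = 1.0625.
μ̂ = (0.04·9 + 1.0625·5.11) / (0.04 + 1.0625) = 5.789375/1.1025 = 9263/1764 ≈ 5.2511.

μ̂_MAP = 5.2511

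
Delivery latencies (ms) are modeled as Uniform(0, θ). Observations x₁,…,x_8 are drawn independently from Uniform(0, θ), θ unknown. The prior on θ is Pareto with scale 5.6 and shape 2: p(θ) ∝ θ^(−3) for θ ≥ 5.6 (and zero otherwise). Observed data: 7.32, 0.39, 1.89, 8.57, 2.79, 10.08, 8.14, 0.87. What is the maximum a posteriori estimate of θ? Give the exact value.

The Uniform(0, θ) likelihood is θ^(−n) for θ ≥ max(xᵢ), zero otherwise. Here max(xᵢ) = 10.08.
Posterior ∝ θ^(−3) · θ^(−8) = θ^(−11) on θ ≥ max(5.6, 10.08) = 10.08.
This density is strictly decreasing in θ, so the posterior mode lies at the lower boundary of the support.

θ̂_MAP = 10.08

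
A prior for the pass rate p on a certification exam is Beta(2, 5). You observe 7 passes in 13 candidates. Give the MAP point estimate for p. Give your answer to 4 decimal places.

Prior: Beta(2, 5).
Data: 7 successes in 13 trials. The binomial likelihood contributes p^7(1−p)^6, so the posterior is Beta(2+7, 5+6) = Beta(9, 11).
For Beta(a, b) with a, b > 1 the mode is (a−1)/(a+b−2) = 8/18 ≈ 0.4444.

p̂_MAP = 0.4444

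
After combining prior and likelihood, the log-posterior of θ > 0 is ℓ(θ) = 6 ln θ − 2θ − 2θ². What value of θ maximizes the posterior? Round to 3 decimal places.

ℓ'(θ) = 6/θ − 2 − 4θ. Setting this to zero and multiplying by θ: 4θ² + 2θ − 6 = 0.
θ = (−2 + √(2² + 4·4·6)) / (2·4) = (−2 + √100) / 8 = (−2 + 10)/8 = 1.
ℓ''(θ) = −6/θ² − 4 < 0, confirming a maximum.

θ̂_MAP = 1.000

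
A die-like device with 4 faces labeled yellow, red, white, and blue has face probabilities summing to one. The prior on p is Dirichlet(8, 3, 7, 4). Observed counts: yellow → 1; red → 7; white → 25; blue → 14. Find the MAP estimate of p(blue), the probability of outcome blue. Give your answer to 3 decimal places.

MAP estimate of p(blue) = 0.262

The posterior is Dirichlet(αᵢ + nᵢ) = Dirichlet(9, 10, 32, 18).
For a Dirichlet(a₁,…,a_K) with all aᵢ > 1, the mode has j-th component (aⱼ − 1)/(Σaᵢ − K).
Here Σaᵢ = 69 and K = 4, so p(blue) = (18 − 1)/(69 − 4) = 17/65 ≈ 0.262.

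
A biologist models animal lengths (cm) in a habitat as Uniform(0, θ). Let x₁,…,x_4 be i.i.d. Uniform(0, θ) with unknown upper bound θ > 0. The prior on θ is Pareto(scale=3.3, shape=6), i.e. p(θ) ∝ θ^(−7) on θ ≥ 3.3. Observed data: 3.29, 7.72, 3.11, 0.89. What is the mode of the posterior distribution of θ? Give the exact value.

The Uniform(0, θ) likelihood is θ^(−n) for θ ≥ max(xᵢ), zero otherwise. Here max(xᵢ) = 7.72.
Posterior ∝ θ^(−7) · θ^(−4) = θ^(−11) on θ ≥ max(3.3, 7.72) = 7.72.
This density is strictly decreasing in θ, so the posterior mode lies at the lower boundary of the support.

θ̂_MAP = 7.72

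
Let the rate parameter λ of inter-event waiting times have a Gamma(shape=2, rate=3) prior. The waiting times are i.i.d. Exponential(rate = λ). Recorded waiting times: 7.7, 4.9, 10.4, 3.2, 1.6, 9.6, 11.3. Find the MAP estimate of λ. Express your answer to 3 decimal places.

The Exponential(rate=λ) likelihood is ∝ λ^n e^(−λΣtᵢ). Here n = 7 and Σtᵢ = 7.7 + 4.9 + 10.4 + 3.2 + 1.6 + 9.6 + 11.3 = 48.7.
Posterior ∝ λe^(−3λ) · λ^7e^(−48.7λ) = λ^8e^(−51.7λ), i.e. Gamma(9, 51.7).
Mode = (a−1)/b = 8/51.7 ≈ 0.155.

λ̂_MAP = 0.155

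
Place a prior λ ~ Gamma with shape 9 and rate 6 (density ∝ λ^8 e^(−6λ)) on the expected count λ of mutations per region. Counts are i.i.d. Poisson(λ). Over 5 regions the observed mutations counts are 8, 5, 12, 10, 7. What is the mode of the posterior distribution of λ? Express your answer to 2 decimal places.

λ̂_MAP = 4.55

Σxᵢ = 8+5+12+10+7 = 42, with n = 5.
Posterior ∝ λ^8e^(−6λ) · λ^42e^(−5λ) = λ^50e^(−11λ), i.e. Gamma(shape=51, rate=11).
The mode of a Gamma(a, b) with a ≥ 1 (shape–rate) is (a−1)/b = 50/11 ≈ 4.55.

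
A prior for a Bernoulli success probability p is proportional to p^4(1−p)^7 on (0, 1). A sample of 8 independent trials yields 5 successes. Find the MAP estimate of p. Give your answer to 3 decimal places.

The prior density ∝ p^4(1−p)^7 is the kernel of Beta(5, 8).
Data: 5 successes in 8 trials. The binomial likelihood contributes p^5(1−p)^3, so the posterior is Beta(5+5, 8+3) = Beta(10, 11).
For Beta(a, b) with a, b > 1 the mode is (a−1)/(a+b−2) = 9/19 ≈ 0.474.

p̂_MAP = 0.474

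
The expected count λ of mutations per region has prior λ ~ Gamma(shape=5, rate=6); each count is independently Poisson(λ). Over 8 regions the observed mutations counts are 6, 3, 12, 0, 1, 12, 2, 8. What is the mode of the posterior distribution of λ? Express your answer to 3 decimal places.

λ̂_MAP = 3.429

Σxᵢ = 6+3+12+0+1+12+2+8 = 44, with n = 8.
Posterior ∝ λ^4e^(−6λ) · λ^44e^(−8λ) = λ^48e^(−14λ), i.e. Gamma(shape=49, rate=14).
The mode of a Gamma(a, b) with a ≥ 1 (shape–rate) is (a−1)/b = 48/14 ≈ 3.429.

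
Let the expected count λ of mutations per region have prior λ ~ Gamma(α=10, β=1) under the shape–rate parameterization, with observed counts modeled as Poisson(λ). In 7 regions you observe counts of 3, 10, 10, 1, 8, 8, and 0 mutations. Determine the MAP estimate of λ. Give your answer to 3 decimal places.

λ̂_MAP = 6.125

Σxᵢ = 3+10+10+1+8+8+0 = 40, with n = 7.
Posterior ∝ λ^9e^(−1λ) · λ^40e^(−7λ) = λ^49e^(−8λ), i.e. Gamma(shape=50, rate=8).
The mode of a Gamma(a, b) with a ≥ 1 (shape–rate) is (a−1)/b = 49/8 ≈ 6.125.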